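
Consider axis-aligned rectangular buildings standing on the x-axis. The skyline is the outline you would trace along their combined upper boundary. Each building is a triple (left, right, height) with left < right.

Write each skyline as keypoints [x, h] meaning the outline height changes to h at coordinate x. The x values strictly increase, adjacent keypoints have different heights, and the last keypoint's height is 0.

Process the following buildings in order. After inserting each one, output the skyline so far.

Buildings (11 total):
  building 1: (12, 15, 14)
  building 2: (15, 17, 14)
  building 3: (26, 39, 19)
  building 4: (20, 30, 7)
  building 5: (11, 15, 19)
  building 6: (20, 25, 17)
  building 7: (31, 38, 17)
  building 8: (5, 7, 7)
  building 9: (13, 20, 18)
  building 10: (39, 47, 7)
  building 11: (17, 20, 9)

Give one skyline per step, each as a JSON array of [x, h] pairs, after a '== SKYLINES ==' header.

== SKYLINES ==
[[12,14],[15,0]]
[[12,14],[17,0]]
[[12,14],[17,0],[26,19],[39,0]]
[[12,14],[17,0],[20,7],[26,19],[39,0]]
[[11,19],[15,14],[17,0],[20,7],[26,19],[39,0]]
[[11,19],[15,14],[17,0],[20,17],[25,7],[26,19],[39,0]]
[[11,19],[15,14],[17,0],[20,17],[25,7],[26,19],[39,0]]
[[5,7],[7,0],[11,19],[15,14],[17,0],[20,17],[25,7],[26,19],[39,0]]
[[5,7],[7,0],[11,19],[15,18],[20,17],[25,7],[26,19],[39,0]]
[[5,7],[7,0],[11,19],[15,18],[20,17],[25,7],[26,19],[39,7],[47,0]]
[[5,7],[7,0],[11,19],[15,18],[20,17],[25,7],[26,19],[39,7],[47,0]]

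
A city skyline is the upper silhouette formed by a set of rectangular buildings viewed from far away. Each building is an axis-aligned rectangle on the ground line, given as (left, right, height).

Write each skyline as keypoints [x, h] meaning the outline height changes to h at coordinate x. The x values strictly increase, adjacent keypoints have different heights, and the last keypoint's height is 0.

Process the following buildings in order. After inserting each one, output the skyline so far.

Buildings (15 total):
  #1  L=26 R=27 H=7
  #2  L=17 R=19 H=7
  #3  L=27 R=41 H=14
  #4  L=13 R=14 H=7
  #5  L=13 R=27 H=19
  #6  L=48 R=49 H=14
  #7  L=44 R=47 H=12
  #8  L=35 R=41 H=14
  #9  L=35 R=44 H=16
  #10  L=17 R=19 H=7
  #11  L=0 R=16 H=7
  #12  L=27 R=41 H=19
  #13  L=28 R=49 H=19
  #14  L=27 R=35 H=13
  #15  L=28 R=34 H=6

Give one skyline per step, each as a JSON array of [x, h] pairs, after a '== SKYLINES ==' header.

== SKYLINES ==
[[26,7],[27,0]]
[[17,7],[19,0],[26,7],[27,0]]
[[17,7],[19,0],[26,7],[27,14],[41,0]]
[[13,7],[14,0],[17,7],[19,0],[26,7],[27,14],[41,0]]
[[13,19],[27,14],[41,0]]
[[13,19],[27,14],[41,0],[48,14],[49,0]]
[[13,19],[27,14],[41,0],[44,12],[47,0],[48,14],[49,0]]
[[13,19],[27,14],[41,0],[44,12],[47,0],[48,14],[49,0]]
[[13,19],[27,14],[35,16],[44,12],[47,0],[48,14],[49,0]]
[[13,19],[27,14],[35,16],[44,12],[47,0],[48,14],[49,0]]
[[0,7],[13,19],[27,14],[35,16],[44,12],[47,0],[48,14],[49,0]]
[[0,7],[13,19],[41,16],[44,12],[47,0],[48,14],[49,0]]
[[0,7],[13,19],[49,0]]
[[0,7],[13,19],[49,0]]
[[0,7],[13,19],[49,0]]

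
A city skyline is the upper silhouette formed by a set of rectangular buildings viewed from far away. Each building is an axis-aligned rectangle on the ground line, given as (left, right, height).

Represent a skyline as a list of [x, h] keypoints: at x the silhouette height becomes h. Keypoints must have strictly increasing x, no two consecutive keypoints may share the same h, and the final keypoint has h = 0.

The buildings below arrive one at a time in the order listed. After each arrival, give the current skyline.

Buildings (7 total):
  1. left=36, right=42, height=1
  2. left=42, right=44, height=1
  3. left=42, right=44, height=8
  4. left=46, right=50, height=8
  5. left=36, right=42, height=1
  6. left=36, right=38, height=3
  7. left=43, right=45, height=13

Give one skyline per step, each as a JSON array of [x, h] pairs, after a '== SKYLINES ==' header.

== SKYLINES ==
[[36,1],[42,0]]
[[36,1],[44,0]]
[[36,1],[42,8],[44,0]]
[[36,1],[42,8],[44,0],[46,8],[50,0]]
[[36,1],[42,8],[44,0],[46,8],[50,0]]
[[36,3],[38,1],[42,8],[44,0],[46,8],[50,0]]
[[36,3],[38,1],[42,8],[43,13],[45,0],[46,8],[50,0]]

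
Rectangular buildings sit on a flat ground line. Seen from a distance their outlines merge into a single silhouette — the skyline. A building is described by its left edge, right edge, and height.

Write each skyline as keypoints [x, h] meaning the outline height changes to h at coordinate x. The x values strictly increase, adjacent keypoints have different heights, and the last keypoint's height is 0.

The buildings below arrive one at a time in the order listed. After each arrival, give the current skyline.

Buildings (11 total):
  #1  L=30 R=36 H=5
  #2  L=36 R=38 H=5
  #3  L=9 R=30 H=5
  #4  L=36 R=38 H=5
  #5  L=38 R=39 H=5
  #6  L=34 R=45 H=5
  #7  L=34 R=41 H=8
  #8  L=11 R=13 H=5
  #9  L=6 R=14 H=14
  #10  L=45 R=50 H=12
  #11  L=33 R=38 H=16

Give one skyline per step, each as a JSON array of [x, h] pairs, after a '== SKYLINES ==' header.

== SKYLINES ==
[[30,5],[36,0]]
[[30,5],[38,0]]
[[9,5],[38,0]]
[[9,5],[38,0]]
[[9,5],[39,0]]
[[9,5],[45,0]]
[[9,5],[34,8],[41,5],[45,0]]
[[9,5],[34,8],[41,5],[45,0]]
[[6,14],[14,5],[34,8],[41,5],[45,0]]
[[6,14],[14,5],[34,8],[41,5],[45,12],[50,0]]
[[6,14],[14,5],[33,16],[38,8],[41,5],[45,12],[50,0]]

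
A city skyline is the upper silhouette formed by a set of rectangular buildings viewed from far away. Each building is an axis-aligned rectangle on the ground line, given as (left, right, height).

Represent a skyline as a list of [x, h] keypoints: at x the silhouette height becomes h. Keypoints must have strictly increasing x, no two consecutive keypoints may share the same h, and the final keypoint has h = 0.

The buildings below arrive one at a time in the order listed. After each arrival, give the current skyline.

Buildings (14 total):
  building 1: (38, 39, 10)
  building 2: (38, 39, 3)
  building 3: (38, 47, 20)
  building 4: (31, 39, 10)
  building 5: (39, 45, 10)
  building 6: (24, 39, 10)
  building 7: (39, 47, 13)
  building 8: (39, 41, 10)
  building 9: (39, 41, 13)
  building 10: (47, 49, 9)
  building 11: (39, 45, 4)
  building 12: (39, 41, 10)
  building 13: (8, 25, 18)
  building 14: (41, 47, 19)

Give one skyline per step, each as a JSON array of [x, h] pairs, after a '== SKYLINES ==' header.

== SKYLINES ==
[[38,10],[39,0]]
[[38,10],[39,0]]
[[38,20],[47,0]]
[[31,10],[38,20],[47,0]]
[[31,10],[38,20],[47,0]]
[[24,10],[38,20],[47,0]]
[[24,10],[38,20],[47,0]]
[[24,10],[38,20],[47,0]]
[[24,10],[38,20],[47,0]]
[[24,10],[38,20],[47,9],[49,0]]
[[24,10],[38,20],[47,9],[49,0]]
[[24,10],[38,20],[47,9],[49,0]]
[[8,18],[25,10],[38,20],[47,9],[49,0]]
[[8,18],[25,10],[38,20],[47,9],[49,0]]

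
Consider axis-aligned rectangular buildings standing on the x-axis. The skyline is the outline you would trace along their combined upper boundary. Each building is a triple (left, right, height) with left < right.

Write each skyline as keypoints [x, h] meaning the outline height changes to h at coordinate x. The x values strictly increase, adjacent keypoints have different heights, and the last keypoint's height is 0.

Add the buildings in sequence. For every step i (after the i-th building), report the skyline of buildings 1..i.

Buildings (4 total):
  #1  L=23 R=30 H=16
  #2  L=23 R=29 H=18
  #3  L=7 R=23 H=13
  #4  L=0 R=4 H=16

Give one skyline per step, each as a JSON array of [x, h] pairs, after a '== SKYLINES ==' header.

== SKYLINES ==
[[23,16],[30,0]]
[[23,18],[29,16],[30,0]]
[[7,13],[23,18],[29,16],[30,0]]
[[0,16],[4,0],[7,13],[23,18],[29,16],[30,0]]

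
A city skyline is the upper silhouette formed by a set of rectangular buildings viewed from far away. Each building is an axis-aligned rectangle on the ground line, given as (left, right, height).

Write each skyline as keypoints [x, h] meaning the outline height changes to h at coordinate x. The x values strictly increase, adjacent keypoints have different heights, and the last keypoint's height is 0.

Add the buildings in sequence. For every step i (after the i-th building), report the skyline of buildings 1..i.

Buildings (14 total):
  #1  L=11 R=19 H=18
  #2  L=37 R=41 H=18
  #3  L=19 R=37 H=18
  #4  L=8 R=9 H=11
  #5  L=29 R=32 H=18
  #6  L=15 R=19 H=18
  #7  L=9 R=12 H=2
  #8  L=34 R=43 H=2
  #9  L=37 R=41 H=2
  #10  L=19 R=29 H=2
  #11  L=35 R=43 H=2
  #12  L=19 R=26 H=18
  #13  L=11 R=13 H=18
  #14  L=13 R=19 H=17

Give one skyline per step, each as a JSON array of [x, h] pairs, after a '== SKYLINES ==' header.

== SKYLINES ==
[[11,18],[19,0]]
[[11,18],[19,0],[37,18],[41,0]]
[[11,18],[41,0]]
[[8,11],[9,0],[11,18],[41,0]]
[[8,11],[9,0],[11,18],[41,0]]
[[8,11],[9,0],[11,18],[41,0]]
[[8,11],[9,2],[11,18],[41,0]]
[[8,11],[9,2],[11,18],[41,2],[43,0]]
[[8,11],[9,2],[11,18],[41,2],[43,0]]
[[8,11],[9,2],[11,18],[41,2],[43,0]]
[[8,11],[9,2],[11,18],[41,2],[43,0]]
[[8,11],[9,2],[11,18],[41,2],[43,0]]
[[8,11],[9,2],[11,18],[41,2],[43,0]]
[[8,11],[9,2],[11,18],[41,2],[43,0]]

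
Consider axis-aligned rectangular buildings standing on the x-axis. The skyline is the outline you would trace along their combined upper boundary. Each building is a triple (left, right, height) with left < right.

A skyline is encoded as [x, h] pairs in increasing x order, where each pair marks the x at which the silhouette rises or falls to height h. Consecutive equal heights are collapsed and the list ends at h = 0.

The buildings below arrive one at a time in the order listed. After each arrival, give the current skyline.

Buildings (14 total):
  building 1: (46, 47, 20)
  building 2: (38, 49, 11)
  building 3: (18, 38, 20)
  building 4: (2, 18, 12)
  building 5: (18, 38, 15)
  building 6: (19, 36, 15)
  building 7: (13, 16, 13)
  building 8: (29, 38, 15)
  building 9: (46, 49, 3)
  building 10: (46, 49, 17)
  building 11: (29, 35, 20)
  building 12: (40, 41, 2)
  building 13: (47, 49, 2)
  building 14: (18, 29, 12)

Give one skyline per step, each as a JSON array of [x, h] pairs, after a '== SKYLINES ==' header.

== SKYLINES ==
[[46,20],[47,0]]
[[38,11],[46,20],[47,11],[49,0]]
[[18,20],[38,11],[46,20],[47,11],[49,0]]
[[2,12],[18,20],[38,11],[46,20],[47,11],[49,0]]
[[2,12],[18,20],[38,11],[46,20],[47,11],[49,0]]
[[2,12],[18,20],[38,11],[46,20],[47,11],[49,0]]
[[2,12],[13,13],[16,12],[18,20],[38,11],[46,20],[47,11],[49,0]]
[[2,12],[13,13],[16,12],[18,20],[38,11],[46,20],[47,11],[49,0]]
[[2,12],[13,13],[16,12],[18,20],[38,11],[46,20],[47,11],[49,0]]
[[2,12],[13,13],[16,12],[18,20],[38,11],[46,20],[47,17],[49,0]]
[[2,12],[13,13],[16,12],[18,20],[38,11],[46,20],[47,17],[49,0]]
[[2,12],[13,13],[16,12],[18,20],[38,11],[46,20],[47,17],[49,0]]
[[2,12],[13,13],[16,12],[18,20],[38,11],[46,20],[47,17],[49,0]]
[[2,12],[13,13],[16,12],[18,20],[38,11],[46,20],[47,17],[49,0]]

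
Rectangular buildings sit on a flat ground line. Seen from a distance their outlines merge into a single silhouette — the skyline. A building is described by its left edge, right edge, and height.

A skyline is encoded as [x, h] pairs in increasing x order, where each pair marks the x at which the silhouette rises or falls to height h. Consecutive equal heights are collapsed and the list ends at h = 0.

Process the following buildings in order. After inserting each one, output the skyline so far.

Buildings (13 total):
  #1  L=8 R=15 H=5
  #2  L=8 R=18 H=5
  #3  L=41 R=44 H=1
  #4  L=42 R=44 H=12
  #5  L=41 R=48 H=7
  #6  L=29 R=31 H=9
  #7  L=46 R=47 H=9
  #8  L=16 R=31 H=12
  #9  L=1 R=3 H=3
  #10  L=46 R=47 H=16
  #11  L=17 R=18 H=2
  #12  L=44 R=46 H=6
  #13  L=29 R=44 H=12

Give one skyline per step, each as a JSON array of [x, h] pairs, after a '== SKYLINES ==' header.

== SKYLINES ==
[[8,5],[15,0]]
[[8,5],[18,0]]
[[8,5],[18,0],[41,1],[44,0]]
[[8,5],[18,0],[41,1],[42,12],[44,0]]
[[8,5],[18,0],[41,7],[42,12],[44,7],[48,0]]
[[8,5],[18,0],[29,9],[31,0],[41,7],[42,12],[44,7],[48,0]]
[[8,5],[18,0],[29,9],[31,0],[41,7],[42,12],[44,7],[46,9],[47,7],[48,0]]
[[8,5],[16,12],[31,0],[41,7],[42,12],[44,7],[46,9],[47,7],[48,0]]
[[1,3],[3,0],[8,5],[16,12],[31,0],[41,7],[42,12],[44,7],[46,9],[47,7],[48,0]]
[[1,3],[3,0],[8,5],[16,12],[31,0],[41,7],[42,12],[44,7],[46,16],[47,7],[48,0]]
[[1,3],[3,0],[8,5],[16,12],[31,0],[41,7],[42,12],[44,7],[46,16],[47,7],[48,0]]
[[1,3],[3,0],[8,5],[16,12],[31,0],[41,7],[42,12],[44,7],[46,16],[47,7],[48,0]]
[[1,3],[3,0],[8,5],[16,12],[44,7],[46,16],[47,7],[48,0]]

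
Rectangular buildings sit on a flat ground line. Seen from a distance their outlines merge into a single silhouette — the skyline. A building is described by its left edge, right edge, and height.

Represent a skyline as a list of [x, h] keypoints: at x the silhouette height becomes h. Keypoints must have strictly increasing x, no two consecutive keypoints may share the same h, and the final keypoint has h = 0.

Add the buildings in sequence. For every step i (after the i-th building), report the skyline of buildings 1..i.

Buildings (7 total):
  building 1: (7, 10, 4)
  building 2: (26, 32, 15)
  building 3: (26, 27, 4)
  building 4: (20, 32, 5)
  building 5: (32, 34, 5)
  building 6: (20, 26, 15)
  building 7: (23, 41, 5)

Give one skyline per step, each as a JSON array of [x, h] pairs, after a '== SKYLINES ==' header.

== SKYLINES ==
[[7,4],[10,0]]
[[7,4],[10,0],[26,15],[32,0]]
[[7,4],[10,0],[26,15],[32,0]]
[[7,4],[10,0],[20,5],[26,15],[32,0]]
[[7,4],[10,0],[20,5],[26,15],[32,5],[34,0]]
[[7,4],[10,0],[20,15],[32,5],[34,0]]
[[7,4],[10,0],[20,15],[32,5],[41,0]]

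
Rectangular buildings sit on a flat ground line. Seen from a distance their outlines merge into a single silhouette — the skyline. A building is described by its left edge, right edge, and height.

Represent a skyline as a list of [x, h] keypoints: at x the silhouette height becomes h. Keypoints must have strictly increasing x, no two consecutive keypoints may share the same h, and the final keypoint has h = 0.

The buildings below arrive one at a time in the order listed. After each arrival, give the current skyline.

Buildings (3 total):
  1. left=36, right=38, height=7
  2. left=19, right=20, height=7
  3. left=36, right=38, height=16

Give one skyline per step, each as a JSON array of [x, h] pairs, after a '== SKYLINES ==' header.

== SKYLINES ==
[[36,7],[38,0]]
[[19,7],[20,0],[36,7],[38,0]]
[[19,7],[20,0],[36,16],[38,0]]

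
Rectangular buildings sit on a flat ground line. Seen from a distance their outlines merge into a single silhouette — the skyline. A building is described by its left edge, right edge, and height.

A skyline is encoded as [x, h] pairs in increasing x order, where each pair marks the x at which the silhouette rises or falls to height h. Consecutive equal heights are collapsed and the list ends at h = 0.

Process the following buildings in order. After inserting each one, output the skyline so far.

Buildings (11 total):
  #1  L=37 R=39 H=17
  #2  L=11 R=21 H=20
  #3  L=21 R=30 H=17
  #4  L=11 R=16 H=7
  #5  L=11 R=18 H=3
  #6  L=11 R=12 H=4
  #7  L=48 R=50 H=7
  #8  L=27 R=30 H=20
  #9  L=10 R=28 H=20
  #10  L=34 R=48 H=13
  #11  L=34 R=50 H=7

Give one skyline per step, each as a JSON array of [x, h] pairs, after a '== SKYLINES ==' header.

== SKYLINES ==
[[37,17],[39,0]]
[[11,20],[21,0],[37,17],[39,0]]
[[11,20],[21,17],[30,0],[37,17],[39,0]]
[[11,20],[21,17],[30,0],[37,17],[39,0]]
[[11,20],[21,17],[30,0],[37,17],[39,0]]
[[11,20],[21,17],[30,0],[37,17],[39,0]]
[[11,20],[21,17],[30,0],[37,17],[39,0],[48,7],[50,0]]
[[11,20],[21,17],[27,20],[30,0],[37,17],[39,0],[48,7],[50,0]]
[[10,20],[30,0],[37,17],[39,0],[48,7],[50,0]]
[[10,20],[30,0],[34,13],[37,17],[39,13],[48,7],[50,0]]
[[10,20],[30,0],[34,13],[37,17],[39,13],[48,7],[50,0]]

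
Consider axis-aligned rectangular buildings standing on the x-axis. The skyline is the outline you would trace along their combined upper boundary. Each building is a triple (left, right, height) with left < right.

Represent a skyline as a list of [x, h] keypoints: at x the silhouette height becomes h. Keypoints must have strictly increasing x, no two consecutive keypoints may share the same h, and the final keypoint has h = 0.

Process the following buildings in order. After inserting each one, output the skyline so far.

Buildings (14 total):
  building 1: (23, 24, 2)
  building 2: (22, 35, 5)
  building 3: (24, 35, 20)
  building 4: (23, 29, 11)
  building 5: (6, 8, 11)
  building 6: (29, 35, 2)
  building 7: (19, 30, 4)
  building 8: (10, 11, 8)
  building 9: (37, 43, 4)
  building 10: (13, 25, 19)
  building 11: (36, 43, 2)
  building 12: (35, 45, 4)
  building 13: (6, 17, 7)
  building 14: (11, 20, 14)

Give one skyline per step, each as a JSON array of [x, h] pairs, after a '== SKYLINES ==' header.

== SKYLINES ==
[[23,2],[24,0]]
[[22,5],[35,0]]
[[22,5],[24,20],[35,0]]
[[22,5],[23,11],[24,20],[35,0]]
[[6,11],[8,0],[22,5],[23,11],[24,20],[35,0]]
[[6,11],[8,0],[22,5],[23,11],[24,20],[35,0]]
[[6,11],[8,0],[19,4],[22,5],[23,11],[24,20],[35,0]]
[[6,11],[8,0],[10,8],[11,0],[19,4],[22,5],[23,11],[24,20],[35,0]]
[[6,11],[8,0],[10,8],[11,0],[19,4],[22,5],[23,11],[24,20],[35,0],[37,4],[43,0]]
[[6,11],[8,0],[10,8],[11,0],[13,19],[24,20],[35,0],[37,4],[43,0]]
[[6,11],[8,0],[10,8],[11,0],[13,19],[24,20],[35,0],[36,2],[37,4],[43,0]]
[[6,11],[8,0],[10,8],[11,0],[13,19],[24,20],[35,4],[45,0]]
[[6,11],[8,7],[10,8],[11,7],[13,19],[24,20],[35,4],[45,0]]
[[6,11],[8,7],[10,8],[11,14],[13,19],[24,20],[35,4],[45,0]]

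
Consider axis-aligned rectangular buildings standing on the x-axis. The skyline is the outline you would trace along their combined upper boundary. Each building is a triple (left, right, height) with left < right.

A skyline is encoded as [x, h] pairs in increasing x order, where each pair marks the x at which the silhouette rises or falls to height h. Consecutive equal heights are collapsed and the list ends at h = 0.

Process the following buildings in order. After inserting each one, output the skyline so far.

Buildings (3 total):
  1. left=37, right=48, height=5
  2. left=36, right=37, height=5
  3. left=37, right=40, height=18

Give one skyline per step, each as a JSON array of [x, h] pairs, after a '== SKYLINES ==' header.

== SKYLINES ==
[[37,5],[48,0]]
[[36,5],[48,0]]
[[36,5],[37,18],[40,5],[48,0]]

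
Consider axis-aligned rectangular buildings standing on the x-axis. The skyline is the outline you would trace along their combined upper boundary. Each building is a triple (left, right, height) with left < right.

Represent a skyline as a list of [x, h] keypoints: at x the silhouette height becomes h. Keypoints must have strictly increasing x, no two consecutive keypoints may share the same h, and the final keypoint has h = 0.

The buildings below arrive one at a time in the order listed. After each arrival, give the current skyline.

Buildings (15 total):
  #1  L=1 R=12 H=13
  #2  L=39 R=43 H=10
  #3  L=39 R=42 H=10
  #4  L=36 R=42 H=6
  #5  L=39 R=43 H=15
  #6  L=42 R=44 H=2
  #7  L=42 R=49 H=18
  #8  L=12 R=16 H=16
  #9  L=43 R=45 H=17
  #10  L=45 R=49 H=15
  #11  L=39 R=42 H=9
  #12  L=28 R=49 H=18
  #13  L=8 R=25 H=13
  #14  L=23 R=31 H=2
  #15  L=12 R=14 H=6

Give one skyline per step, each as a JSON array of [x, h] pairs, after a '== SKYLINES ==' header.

== SKYLINES ==
[[1,13],[12,0]]
[[1,13],[12,0],[39,10],[43,0]]
[[1,13],[12,0],[39,10],[43,0]]
[[1,13],[12,0],[36,6],[39,10],[43,0]]
[[1,13],[12,0],[36,6],[39,15],[43,0]]
[[1,13],[12,0],[36,6],[39,15],[43,2],[44,0]]
[[1,13],[12,0],[36,6],[39,15],[42,18],[49,0]]
[[1,13],[12,16],[16,0],[36,6],[39,15],[42,18],[49,0]]
[[1,13],[12,16],[16,0],[36,6],[39,15],[42,18],[49,0]]
[[1,13],[12,16],[16,0],[36,6],[39,15],[42,18],[49,0]]
[[1,13],[12,16],[16,0],[36,6],[39,15],[42,18],[49,0]]
[[1,13],[12,16],[16,0],[28,18],[49,0]]
[[1,13],[12,16],[16,13],[25,0],[28,18],[49,0]]
[[1,13],[12,16],[16,13],[25,2],[28,18],[49,0]]
[[1,13],[12,16],[16,13],[25,2],[28,18],[49,0]]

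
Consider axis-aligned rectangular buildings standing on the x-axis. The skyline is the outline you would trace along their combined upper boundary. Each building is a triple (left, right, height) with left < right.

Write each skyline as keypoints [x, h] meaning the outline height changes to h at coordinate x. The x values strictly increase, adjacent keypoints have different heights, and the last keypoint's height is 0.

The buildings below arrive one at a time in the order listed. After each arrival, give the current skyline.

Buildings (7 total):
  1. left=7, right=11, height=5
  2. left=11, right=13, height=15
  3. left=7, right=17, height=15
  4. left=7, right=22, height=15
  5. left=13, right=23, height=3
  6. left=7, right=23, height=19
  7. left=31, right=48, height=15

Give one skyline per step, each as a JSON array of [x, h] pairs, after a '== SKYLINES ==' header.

== SKYLINES ==
[[7,5],[11,0]]
[[7,5],[11,15],[13,0]]
[[7,15],[17,0]]
[[7,15],[22,0]]
[[7,15],[22,3],[23,0]]
[[7,19],[23,0]]
[[7,19],[23,0],[31,15],[48,0]]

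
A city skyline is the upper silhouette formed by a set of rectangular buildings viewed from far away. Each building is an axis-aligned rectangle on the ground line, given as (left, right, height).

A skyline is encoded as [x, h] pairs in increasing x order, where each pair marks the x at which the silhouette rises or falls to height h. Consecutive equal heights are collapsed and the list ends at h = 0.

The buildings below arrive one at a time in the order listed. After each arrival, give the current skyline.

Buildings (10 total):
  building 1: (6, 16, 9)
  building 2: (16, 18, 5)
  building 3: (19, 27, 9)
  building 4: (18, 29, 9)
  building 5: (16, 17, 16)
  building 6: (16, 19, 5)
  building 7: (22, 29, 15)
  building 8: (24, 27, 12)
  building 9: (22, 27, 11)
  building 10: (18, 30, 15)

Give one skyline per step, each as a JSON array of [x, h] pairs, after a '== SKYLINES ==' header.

== SKYLINES ==
[[6,9],[16,0]]
[[6,9],[16,5],[18,0]]
[[6,9],[16,5],[18,0],[19,9],[27,0]]
[[6,9],[16,5],[18,9],[29,0]]
[[6,9],[16,16],[17,5],[18,9],[29,0]]
[[6,9],[16,16],[17,5],[18,9],[29,0]]
[[6,9],[16,16],[17,5],[18,9],[22,15],[29,0]]
[[6,9],[16,16],[17,5],[18,9],[22,15],[29,0]]
[[6,9],[16,16],[17,5],[18,9],[22,15],[29,0]]
[[6,9],[16,16],[17,5],[18,15],[30,0]]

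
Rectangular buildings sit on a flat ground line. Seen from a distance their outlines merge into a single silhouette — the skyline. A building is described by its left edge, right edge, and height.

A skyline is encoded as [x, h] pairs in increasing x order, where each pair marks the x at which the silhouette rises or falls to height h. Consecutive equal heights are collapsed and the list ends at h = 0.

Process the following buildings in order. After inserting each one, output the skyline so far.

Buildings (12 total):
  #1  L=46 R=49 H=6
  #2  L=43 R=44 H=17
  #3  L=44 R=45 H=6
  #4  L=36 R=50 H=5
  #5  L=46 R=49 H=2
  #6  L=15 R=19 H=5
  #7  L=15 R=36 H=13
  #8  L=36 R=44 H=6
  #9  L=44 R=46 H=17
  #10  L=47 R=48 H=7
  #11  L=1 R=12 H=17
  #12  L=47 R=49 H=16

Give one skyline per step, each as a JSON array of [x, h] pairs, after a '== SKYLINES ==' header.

== SKYLINES ==
[[46,6],[49,0]]
[[43,17],[44,0],[46,6],[49,0]]
[[43,17],[44,6],[45,0],[46,6],[49,0]]
[[36,5],[43,17],[44,6],[45,5],[46,6],[49,5],[50,0]]
[[36,5],[43,17],[44,6],[45,5],[46,6],[49,5],[50,0]]
[[15,5],[19,0],[36,5],[43,17],[44,6],[45,5],[46,6],[49,5],[50,0]]
[[15,13],[36,5],[43,17],[44,6],[45,5],[46,6],[49,5],[50,0]]
[[15,13],[36,6],[43,17],[44,6],[45,5],[46,6],[49,5],[50,0]]
[[15,13],[36,6],[43,17],[46,6],[49,5],[50,0]]
[[15,13],[36,6],[43,17],[46,6],[47,7],[48,6],[49,5],[50,0]]
[[1,17],[12,0],[15,13],[36,6],[43,17],[46,6],[47,7],[48,6],[49,5],[50,0]]
[[1,17],[12,0],[15,13],[36,6],[43,17],[46,6],[47,16],[49,5],[50,0]]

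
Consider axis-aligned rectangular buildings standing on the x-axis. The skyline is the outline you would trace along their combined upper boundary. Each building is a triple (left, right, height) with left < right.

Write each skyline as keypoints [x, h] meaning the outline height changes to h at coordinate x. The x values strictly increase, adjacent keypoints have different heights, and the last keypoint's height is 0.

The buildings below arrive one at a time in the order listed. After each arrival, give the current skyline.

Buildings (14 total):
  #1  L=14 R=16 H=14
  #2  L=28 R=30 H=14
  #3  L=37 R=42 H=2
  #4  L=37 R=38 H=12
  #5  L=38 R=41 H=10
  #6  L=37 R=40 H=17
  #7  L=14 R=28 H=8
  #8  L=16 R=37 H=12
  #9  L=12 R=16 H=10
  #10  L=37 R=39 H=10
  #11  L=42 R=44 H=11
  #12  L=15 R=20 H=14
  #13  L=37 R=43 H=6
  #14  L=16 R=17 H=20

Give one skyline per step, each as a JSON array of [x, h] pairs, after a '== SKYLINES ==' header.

== SKYLINES ==
[[14,14],[16,0]]
[[14,14],[16,0],[28,14],[30,0]]
[[14,14],[16,0],[28,14],[30,0],[37,2],[42,0]]
[[14,14],[16,0],[28,14],[30,0],[37,12],[38,2],[42,0]]
[[14,14],[16,0],[28,14],[30,0],[37,12],[38,10],[41,2],[42,0]]
[[14,14],[16,0],[28,14],[30,0],[37,17],[40,10],[41,2],[42,0]]
[[14,14],[16,8],[28,14],[30,0],[37,17],[40,10],[41,2],[42,0]]
[[14,14],[16,12],[28,14],[30,12],[37,17],[40,10],[41,2],[42,0]]
[[12,10],[14,14],[16,12],[28,14],[30,12],[37,17],[40,10],[41,2],[42,0]]
[[12,10],[14,14],[16,12],[28,14],[30,12],[37,17],[40,10],[41,2],[42,0]]
[[12,10],[14,14],[16,12],[28,14],[30,12],[37,17],[40,10],[41,2],[42,11],[44,0]]
[[12,10],[14,14],[20,12],[28,14],[30,12],[37,17],[40,10],[41,2],[42,11],[44,0]]
[[12,10],[14,14],[20,12],[28,14],[30,12],[37,17],[40,10],[41,6],[42,11],[44,0]]
[[12,10],[14,14],[16,20],[17,14],[20,12],[28,14],[30,12],[37,17],[40,10],[41,6],[42,11],[44,0]]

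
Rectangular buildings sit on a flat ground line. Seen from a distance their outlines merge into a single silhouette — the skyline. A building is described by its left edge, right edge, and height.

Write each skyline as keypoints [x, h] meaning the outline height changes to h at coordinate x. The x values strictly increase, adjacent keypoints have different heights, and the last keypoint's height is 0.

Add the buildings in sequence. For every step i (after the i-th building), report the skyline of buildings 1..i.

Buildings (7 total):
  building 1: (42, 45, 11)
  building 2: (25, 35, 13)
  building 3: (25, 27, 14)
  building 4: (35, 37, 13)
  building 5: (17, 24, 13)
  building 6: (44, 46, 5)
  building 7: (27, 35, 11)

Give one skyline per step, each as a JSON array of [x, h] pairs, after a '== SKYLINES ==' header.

== SKYLINES ==
[[42,11],[45,0]]
[[25,13],[35,0],[42,11],[45,0]]
[[25,14],[27,13],[35,0],[42,11],[45,0]]
[[25,14],[27,13],[37,0],[42,11],[45,0]]
[[17,13],[24,0],[25,14],[27,13],[37,0],[42,11],[45,0]]
[[17,13],[24,0],[25,14],[27,13],[37,0],[42,11],[45,5],[46,0]]
[[17,13],[24,0],[25,14],[27,13],[37,0],[42,11],[45,5],[46,0]]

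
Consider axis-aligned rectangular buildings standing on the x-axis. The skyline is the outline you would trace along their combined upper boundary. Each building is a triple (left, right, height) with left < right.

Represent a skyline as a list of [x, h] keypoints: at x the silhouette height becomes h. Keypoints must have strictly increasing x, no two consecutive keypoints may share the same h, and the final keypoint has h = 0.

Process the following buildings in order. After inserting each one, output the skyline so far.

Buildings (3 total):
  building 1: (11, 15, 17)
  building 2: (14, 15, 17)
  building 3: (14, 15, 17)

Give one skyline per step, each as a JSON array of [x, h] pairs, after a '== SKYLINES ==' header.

== SKYLINES ==
[[11,17],[15,0]]
[[11,17],[15,0]]
[[11,17],[15,0]]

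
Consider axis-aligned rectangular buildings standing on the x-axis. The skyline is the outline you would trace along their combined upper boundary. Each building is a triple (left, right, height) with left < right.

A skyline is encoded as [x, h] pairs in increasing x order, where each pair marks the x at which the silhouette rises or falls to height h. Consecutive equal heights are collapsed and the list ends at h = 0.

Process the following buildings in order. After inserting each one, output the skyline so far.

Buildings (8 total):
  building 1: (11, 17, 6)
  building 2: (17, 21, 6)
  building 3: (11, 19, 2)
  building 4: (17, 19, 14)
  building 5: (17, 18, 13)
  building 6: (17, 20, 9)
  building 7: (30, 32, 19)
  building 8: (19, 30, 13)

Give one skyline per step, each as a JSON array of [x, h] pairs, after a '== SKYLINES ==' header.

== SKYLINES ==
[[11,6],[17,0]]
[[11,6],[21,0]]
[[11,6],[21,0]]
[[11,6],[17,14],[19,6],[21,0]]
[[11,6],[17,14],[19,6],[21,0]]
[[11,6],[17,14],[19,9],[20,6],[21,0]]
[[11,6],[17,14],[19,9],[20,6],[21,0],[30,19],[32,0]]
[[11,6],[17,14],[19,13],[30,19],[32,0]]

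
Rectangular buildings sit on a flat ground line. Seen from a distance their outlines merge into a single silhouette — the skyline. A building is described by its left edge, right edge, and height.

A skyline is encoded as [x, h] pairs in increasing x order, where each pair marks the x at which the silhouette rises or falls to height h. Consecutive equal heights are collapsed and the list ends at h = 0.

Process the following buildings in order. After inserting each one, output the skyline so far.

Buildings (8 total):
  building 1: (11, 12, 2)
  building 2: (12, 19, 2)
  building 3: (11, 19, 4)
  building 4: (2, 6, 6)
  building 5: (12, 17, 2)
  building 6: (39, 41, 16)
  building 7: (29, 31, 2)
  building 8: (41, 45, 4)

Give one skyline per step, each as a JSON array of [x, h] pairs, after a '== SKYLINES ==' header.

== SKYLINES ==
[[11,2],[12,0]]
[[11,2],[19,0]]
[[11,4],[19,0]]
[[2,6],[6,0],[11,4],[19,0]]
[[2,6],[6,0],[11,4],[19,0]]
[[2,6],[6,0],[11,4],[19,0],[39,16],[41,0]]
[[2,6],[6,0],[11,4],[19,0],[29,2],[31,0],[39,16],[41,0]]
[[2,6],[6,0],[11,4],[19,0],[29,2],[31,0],[39,16],[41,4],[45,0]]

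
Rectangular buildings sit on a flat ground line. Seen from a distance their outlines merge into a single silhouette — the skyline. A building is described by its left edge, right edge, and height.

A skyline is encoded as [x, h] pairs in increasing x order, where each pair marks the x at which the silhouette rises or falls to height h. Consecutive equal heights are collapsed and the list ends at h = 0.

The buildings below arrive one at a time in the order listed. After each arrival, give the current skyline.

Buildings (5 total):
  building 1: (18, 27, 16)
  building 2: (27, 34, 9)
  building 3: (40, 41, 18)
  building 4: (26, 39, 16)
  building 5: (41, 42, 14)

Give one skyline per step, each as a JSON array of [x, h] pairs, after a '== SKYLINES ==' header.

== SKYLINES ==
[[18,16],[27,0]]
[[18,16],[27,9],[34,0]]
[[18,16],[27,9],[34,0],[40,18],[41,0]]
[[18,16],[39,0],[40,18],[41,0]]
[[18,16],[39,0],[40,18],[41,14],[42,0]]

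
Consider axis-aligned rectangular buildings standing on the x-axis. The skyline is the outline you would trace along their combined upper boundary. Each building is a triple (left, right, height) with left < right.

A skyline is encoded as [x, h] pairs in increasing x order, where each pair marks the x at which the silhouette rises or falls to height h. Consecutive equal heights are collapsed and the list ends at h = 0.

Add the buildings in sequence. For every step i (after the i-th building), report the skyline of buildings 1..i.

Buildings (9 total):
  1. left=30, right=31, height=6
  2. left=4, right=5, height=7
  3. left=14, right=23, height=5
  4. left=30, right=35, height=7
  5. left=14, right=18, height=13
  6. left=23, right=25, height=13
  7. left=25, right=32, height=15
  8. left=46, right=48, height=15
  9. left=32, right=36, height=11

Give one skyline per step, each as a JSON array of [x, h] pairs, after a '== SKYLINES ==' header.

== SKYLINES ==
[[30,6],[31,0]]
[[4,7],[5,0],[30,6],[31,0]]
[[4,7],[5,0],[14,5],[23,0],[30,6],[31,0]]
[[4,7],[5,0],[14,5],[23,0],[30,7],[35,0]]
[[4,7],[5,0],[14,13],[18,5],[23,0],[30,7],[35,0]]
[[4,7],[5,0],[14,13],[18,5],[23,13],[25,0],[30,7],[35,0]]
[[4,7],[5,0],[14,13],[18,5],[23,13],[25,15],[32,7],[35,0]]
[[4,7],[5,0],[14,13],[18,5],[23,13],[25,15],[32,7],[35,0],[46,15],[48,0]]
[[4,7],[5,0],[14,13],[18,5],[23,13],[25,15],[32,11],[36,0],[46,15],[48,0]]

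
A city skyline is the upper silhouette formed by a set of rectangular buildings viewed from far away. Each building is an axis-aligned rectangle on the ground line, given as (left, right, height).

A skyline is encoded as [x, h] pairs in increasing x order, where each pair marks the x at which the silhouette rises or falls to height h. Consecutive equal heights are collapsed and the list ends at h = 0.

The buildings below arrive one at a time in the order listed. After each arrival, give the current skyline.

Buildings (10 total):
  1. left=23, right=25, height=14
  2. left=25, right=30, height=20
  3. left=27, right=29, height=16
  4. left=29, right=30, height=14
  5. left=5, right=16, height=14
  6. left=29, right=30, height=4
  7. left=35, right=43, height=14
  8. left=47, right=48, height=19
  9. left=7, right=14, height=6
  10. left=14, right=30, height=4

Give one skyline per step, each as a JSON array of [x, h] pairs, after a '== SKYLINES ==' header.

== SKYLINES ==
[[23,14],[25,0]]
[[23,14],[25,20],[30,0]]
[[23,14],[25,20],[30,0]]
[[23,14],[25,20],[30,0]]
[[5,14],[16,0],[23,14],[25,20],[30,0]]
[[5,14],[16,0],[23,14],[25,20],[30,0]]
[[5,14],[16,0],[23,14],[25,20],[30,0],[35,14],[43,0]]
[[5,14],[16,0],[23,14],[25,20],[30,0],[35,14],[43,0],[47,19],[48,0]]
[[5,14],[16,0],[23,14],[25,20],[30,0],[35,14],[43,0],[47,19],[48,0]]
[[5,14],[16,4],[23,14],[25,20],[30,0],[35,14],[43,0],[47,19],[48,0]]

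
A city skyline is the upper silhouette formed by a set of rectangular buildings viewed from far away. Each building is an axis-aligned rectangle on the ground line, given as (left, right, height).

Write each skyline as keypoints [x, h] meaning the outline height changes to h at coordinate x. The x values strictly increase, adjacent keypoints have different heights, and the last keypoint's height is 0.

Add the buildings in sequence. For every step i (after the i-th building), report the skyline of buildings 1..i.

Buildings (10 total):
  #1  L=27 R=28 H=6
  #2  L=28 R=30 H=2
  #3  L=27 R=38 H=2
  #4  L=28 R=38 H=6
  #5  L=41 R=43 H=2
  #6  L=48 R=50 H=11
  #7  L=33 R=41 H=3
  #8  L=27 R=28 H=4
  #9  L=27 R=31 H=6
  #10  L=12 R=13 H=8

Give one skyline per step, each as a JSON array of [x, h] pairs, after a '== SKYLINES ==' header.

== SKYLINES ==
[[27,6],[28,0]]
[[27,6],[28,2],[30,0]]
[[27,6],[28,2],[38,0]]
[[27,6],[38,0]]
[[27,6],[38,0],[41,2],[43,0]]
[[27,6],[38,0],[41,2],[43,0],[48,11],[50,0]]
[[27,6],[38,3],[41,2],[43,0],[48,11],[50,0]]
[[27,6],[38,3],[41,2],[43,0],[48,11],[50,0]]
[[27,6],[38,3],[41,2],[43,0],[48,11],[50,0]]
[[12,8],[13,0],[27,6],[38,3],[41,2],[43,0],[48,11],[50,0]]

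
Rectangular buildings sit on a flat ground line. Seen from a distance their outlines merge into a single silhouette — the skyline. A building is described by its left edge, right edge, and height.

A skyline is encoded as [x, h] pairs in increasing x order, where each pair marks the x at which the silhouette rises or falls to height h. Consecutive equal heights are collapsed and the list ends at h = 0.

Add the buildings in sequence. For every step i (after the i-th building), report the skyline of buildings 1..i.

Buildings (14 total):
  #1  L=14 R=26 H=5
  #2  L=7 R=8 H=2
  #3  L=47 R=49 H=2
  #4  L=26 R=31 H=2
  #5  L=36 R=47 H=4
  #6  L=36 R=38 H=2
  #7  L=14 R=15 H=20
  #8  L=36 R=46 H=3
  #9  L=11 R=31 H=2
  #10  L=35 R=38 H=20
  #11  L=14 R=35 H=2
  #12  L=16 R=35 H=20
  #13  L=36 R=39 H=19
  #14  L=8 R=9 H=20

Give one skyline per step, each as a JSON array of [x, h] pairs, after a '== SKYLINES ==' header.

== SKYLINES ==
[[14,5],[26,0]]
[[7,2],[8,0],[14,5],[26,0]]
[[7,2],[8,0],[14,5],[26,0],[47,2],[49,0]]
[[7,2],[8,0],[14,5],[26,2],[31,0],[47,2],[49,0]]
[[7,2],[8,0],[14,5],[26,2],[31,0],[36,4],[47,2],[49,0]]
[[7,2],[8,0],[14,5],[26,2],[31,0],[36,4],[47,2],[49,0]]
[[7,2],[8,0],[14,20],[15,5],[26,2],[31,0],[36,4],[47,2],[49,0]]
[[7,2],[8,0],[14,20],[15,5],[26,2],[31,0],[36,4],[47,2],[49,0]]
[[7,2],[8,0],[11,2],[14,20],[15,5],[26,2],[31,0],[36,4],[47,2],[49,0]]
[[7,2],[8,0],[11,2],[14,20],[15,5],[26,2],[31,0],[35,20],[38,4],[47,2],[49,0]]
[[7,2],[8,0],[11,2],[14,20],[15,5],[26,2],[35,20],[38,4],[47,2],[49,0]]
[[7,2],[8,0],[11,2],[14,20],[15,5],[16,20],[38,4],[47,2],[49,0]]
[[7,2],[8,0],[11,2],[14,20],[15,5],[16,20],[38,19],[39,4],[47,2],[49,0]]
[[7,2],[8,20],[9,0],[11,2],[14,20],[15,5],[16,20],[38,19],[39,4],[47,2],[49,0]]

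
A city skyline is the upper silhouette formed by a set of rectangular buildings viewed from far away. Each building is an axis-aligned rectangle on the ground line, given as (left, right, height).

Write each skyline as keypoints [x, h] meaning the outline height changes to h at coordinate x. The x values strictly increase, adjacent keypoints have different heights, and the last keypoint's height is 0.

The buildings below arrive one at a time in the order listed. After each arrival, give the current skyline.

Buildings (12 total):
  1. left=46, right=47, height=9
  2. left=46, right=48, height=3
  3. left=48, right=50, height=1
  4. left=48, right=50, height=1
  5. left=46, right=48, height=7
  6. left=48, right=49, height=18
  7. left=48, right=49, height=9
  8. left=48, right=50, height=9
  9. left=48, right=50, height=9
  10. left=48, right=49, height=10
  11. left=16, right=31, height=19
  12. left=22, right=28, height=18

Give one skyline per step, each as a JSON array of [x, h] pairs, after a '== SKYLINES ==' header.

== SKYLINES ==
[[46,9],[47,0]]
[[46,9],[47,3],[48,0]]
[[46,9],[47,3],[48,1],[50,0]]
[[46,9],[47,3],[48,1],[50,0]]
[[46,9],[47,7],[48,1],[50,0]]
[[46,9],[47,7],[48,18],[49,1],[50,0]]
[[46,9],[47,7],[48,18],[49,1],[50,0]]
[[46,9],[47,7],[48,18],[49,9],[50,0]]
[[46,9],[47,7],[48,18],[49,9],[50,0]]
[[46,9],[47,7],[48,18],[49,9],[50,0]]
[[16,19],[31,0],[46,9],[47,7],[48,18],[49,9],[50,0]]
[[16,19],[31,0],[46,9],[47,7],[48,18],[49,9],[50,0]]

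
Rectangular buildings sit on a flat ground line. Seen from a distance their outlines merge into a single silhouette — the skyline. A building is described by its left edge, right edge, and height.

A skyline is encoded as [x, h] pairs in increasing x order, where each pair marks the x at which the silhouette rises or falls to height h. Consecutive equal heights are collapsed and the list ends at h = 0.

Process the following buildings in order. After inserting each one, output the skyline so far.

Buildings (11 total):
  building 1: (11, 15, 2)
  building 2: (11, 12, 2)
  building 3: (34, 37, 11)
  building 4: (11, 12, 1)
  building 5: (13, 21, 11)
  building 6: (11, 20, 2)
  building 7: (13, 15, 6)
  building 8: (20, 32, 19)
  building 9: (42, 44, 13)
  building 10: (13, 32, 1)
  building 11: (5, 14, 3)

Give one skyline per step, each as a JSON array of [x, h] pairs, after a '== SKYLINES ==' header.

== SKYLINES ==
[[11,2],[15,0]]
[[11,2],[15,0]]
[[11,2],[15,0],[34,11],[37,0]]
[[11,2],[15,0],[34,11],[37,0]]
[[11,2],[13,11],[21,0],[34,11],[37,0]]
[[11,2],[13,11],[21,0],[34,11],[37,0]]
[[11,2],[13,11],[21,0],[34,11],[37,0]]
[[11,2],[13,11],[20,19],[32,0],[34,11],[37,0]]
[[11,2],[13,11],[20,19],[32,0],[34,11],[37,0],[42,13],[44,0]]
[[11,2],[13,11],[20,19],[32,0],[34,11],[37,0],[42,13],[44,0]]
[[5,3],[13,11],[20,19],[32,0],[34,11],[37,0],[42,13],[44,0]]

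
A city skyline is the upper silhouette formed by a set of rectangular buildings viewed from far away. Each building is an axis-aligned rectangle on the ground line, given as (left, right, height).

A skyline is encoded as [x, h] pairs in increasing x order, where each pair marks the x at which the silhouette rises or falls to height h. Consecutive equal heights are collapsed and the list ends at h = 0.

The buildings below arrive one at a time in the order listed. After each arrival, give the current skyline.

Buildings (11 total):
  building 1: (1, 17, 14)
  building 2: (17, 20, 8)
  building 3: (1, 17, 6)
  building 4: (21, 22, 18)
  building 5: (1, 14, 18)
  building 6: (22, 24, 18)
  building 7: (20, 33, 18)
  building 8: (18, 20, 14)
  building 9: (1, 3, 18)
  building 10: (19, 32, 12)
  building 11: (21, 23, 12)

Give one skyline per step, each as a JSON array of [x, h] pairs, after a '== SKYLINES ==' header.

== SKYLINES ==
[[1,14],[17,0]]
[[1,14],[17,8],[20,0]]
[[1,14],[17,8],[20,0]]
[[1,14],[17,8],[20,0],[21,18],[22,0]]
[[1,18],[14,14],[17,8],[20,0],[21,18],[22,0]]
[[1,18],[14,14],[17,8],[20,0],[21,18],[24,0]]
[[1,18],[14,14],[17,8],[20,18],[33,0]]
[[1,18],[14,14],[17,8],[18,14],[20,18],[33,0]]
[[1,18],[14,14],[17,8],[18,14],[20,18],[33,0]]
[[1,18],[14,14],[17,8],[18,14],[20,18],[33,0]]
[[1,18],[14,14],[17,8],[18,14],[20,18],[33,0]]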